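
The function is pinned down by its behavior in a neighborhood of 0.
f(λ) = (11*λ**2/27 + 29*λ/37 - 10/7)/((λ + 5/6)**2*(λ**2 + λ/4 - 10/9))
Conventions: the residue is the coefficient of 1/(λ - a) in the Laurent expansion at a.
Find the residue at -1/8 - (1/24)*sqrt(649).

The residue is 3158474/944055 + (11669074/87527385)*sqrt(649).

The factor λ**2 + λ/4 - 10/9 splits as (λ - a)(λ - a') with a = -1/8 - (1/24)*sqrt(649), a' = -1/8 + (1/24)*sqrt(649). At the order-1 pole a set g(λ) = (λ - a)*f(λ) = [(11*λ**2/27 + 29*λ/37 - 10/7)/(λ + 5/6)**2] / (λ - a').
Simple pole: residue = g(a) at a = -1/8 - (1/24)*sqrt(649), which is 3158474/944055 + (11669074/87527385)*sqrt(649).


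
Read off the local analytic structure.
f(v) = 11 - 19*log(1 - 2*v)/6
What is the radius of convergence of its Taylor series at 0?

The radius of convergence is 1/2.

Branch term (-19/6)*log(1 - v/(1/2)): its argument vanishes at v = 1/2, a logarithmic branch point, modulus 1/2.
The radius of convergence is the smallest modulus among the singular points: 1/2.


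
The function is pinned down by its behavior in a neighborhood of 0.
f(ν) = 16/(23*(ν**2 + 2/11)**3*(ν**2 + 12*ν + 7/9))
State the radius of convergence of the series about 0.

Denominator factor (ν**2 + 12*ν + 7/9): discriminant 1268/9, real irrational roots -6 + (1/3)*sqrt(317) and -6 - (1/3)*sqrt(317); poles of order 1, moduli 6 - (1/3)*sqrt(317) and 6 + (1/3)*sqrt(317).
Denominator factor (ν**2 + 2/11)^3: discriminant -8/11, complex-conjugate roots ((1/11)*sqrt(22))*i and -((1/11)*sqrt(22))*i; poles of order 3, moduli (1/11)*sqrt(22) and (1/11)*sqrt(22).
The radius of convergence is the smallest modulus among the singular points: 6 - (1/3)*sqrt(317).

The radius of convergence is 6 - (1/3)*sqrt(317).


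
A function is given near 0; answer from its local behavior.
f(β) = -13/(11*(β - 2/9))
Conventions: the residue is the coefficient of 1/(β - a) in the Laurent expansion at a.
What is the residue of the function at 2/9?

At the order-1 pole 2/9 set g(β) = (β - (2/9))*f(β) = -13/11.
Simple pole: residue = g(a) at a = 2/9, which is -13/11.

The residue is -13/11.


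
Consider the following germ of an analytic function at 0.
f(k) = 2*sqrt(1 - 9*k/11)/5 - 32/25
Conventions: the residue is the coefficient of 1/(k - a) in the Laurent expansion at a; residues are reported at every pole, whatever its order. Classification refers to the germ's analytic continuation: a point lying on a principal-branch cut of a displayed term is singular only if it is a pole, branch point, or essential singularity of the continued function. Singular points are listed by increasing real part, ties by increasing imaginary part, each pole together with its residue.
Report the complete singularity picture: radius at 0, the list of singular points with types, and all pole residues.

Branch term (2/5)*sqrt(1 - k/(11/9)): its argument vanishes at k = 11/9, a square-root branch point, modulus 11/9.
The radius of convergence is the smallest modulus among the singular points: 11/9.

Radius of convergence at 0: 11/9.
At 11/9: an algebraic (square-root) branch point.


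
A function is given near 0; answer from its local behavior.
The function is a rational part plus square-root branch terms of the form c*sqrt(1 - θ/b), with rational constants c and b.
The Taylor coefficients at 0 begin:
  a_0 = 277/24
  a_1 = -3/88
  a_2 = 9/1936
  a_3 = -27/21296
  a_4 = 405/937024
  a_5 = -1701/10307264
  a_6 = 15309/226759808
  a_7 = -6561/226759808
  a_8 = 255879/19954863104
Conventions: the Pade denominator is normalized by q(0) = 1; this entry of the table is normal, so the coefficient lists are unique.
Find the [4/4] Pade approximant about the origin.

Taylor coefficients needed (read off): a_0 = 277/24, a_1 = -3/88, a_2 = 9/1936, a_3 = -27/21296, a_4 = 405/937024, a_5 = -1701/10307264, a_6 = 15309/226759808, a_7 = -6561/226759808, a_8 = 255879/19954863104.
Write the denominator as Q(θ) = 1 + q1*θ + q2*θ^2 + q3*θ^3 + q4*θ^4. Requiring Q*f - P = O(θ^9) with deg P <= 4 kills the coefficients of θ^5..θ^8 in Q*f:
  θ^5: a_5 + q1*a_4 + q2*a_3 + q3*a_2 + q4*a_1 = 0, i.e. -1701/10307264 + (405/937024)*q1 + (-27/21296)*q2 + (9/1936)*q3 + (-3/88)*q4 = 0.
  θ^6: a_6 + q1*a_5 + q2*a_4 + q3*a_3 + q4*a_2 = 0, i.e. 15309/226759808 + (-1701/10307264)*q1 + (405/937024)*q2 + (-27/21296)*q3 + (9/1936)*q4 = 0.
  θ^7: a_7 + q1*a_6 + q2*a_5 + q3*a_4 + q4*a_3 = 0, i.e. -6561/226759808 + (15309/226759808)*q1 + (-1701/10307264)*q2 + (405/937024)*q3 + (-27/21296)*q4 = 0.
  θ^8: a_8 + q1*a_7 + q2*a_6 + q3*a_5 + q4*a_4 = 0, i.e. 255879/19954863104 + (-6561/226759808)*q1 + (15309/226759808)*q2 + (-1701/10307264)*q3 + (405/937024)*q4 = 0.
Solving this linear system: q1 = 21/22, q2 = 135/484, q3 = 135/5324, q4 = 81/234256.
The numerator is Q*f truncated at degree 4: P0 = a_0 = 277/24; P1 = a_1 + q1*a_0 = 1933/176; P2 = a_2 + q1*a_1 + q2*a_0 = 12357/3872; P3 = a_3 + q1*a_2 + q2*a_1 + q3*a_0 = 12195/42592; P4 = a_4 + q1*a_3 + q2*a_2 + q3*a_1 + q4*a_0 = 621/170368.

The Pade approximant has numerator coefficients [277/24, 1933/176, 12357/3872, 12195/42592, 621/170368]; denominator coefficients [1, 21/22, 135/484, 135/5324, 81/234256].


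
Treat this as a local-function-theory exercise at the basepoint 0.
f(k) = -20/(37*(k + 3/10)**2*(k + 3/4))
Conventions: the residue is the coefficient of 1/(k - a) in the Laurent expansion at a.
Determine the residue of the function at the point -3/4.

At the order-1 pole -3/4 set g(k) = (k - (-3/4))*f(k) = -20/(37*(k + 3/10)**2).
Simple pole: residue = g(a) at a = -3/4, which is -8000/2997.

The residue is -8000/2997.


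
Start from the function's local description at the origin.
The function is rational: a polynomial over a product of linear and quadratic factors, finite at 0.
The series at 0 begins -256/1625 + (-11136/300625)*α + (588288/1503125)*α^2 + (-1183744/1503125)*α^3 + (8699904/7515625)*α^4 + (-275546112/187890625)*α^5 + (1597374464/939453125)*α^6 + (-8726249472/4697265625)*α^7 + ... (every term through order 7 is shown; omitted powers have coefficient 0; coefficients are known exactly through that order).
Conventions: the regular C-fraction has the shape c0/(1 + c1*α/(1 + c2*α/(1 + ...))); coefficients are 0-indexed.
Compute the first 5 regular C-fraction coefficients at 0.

The regular C-fraction coefficients are [-256/1625, -87/370, 115891/10730, -421808288/50412585, -36313433324/619304699805].

Taylor coefficients (read off): a_0 = -256/1625, a_1 = -11136/300625, a_2 = 588288/1503125, a_3 = -1183744/1503125, a_4 = 8699904/7515625.
c0 = a_0 = -256/1625. Peel one level at a time: if S = 1 + c*α/S' with S'(0) = 1, then c is the α-coefficient of S and S' = c*α/(S - 1).
S_1 = c0/f = 1 + (-87/370)*α + (347673/136900)*α^2 + ...; c1 = -87/370.
S_2 = c1*α/(S_1 - 1) = 1 + (115891/10730)*α + (5700112/63075)*α^2 + ...; c2 = 115891/10730.
S_3 = c2*α/(S_2 - 1) = 1 + (-421808288/50412585)*α + (-1482589829504/3021912873225)*α^2 + ...; c3 = -421808288/50412585.
S_4 = c3*α/(S_3 - 1) = 1 + (-36313433324/619304699805)*α + ...; c4 = -36313433324/619304699805.


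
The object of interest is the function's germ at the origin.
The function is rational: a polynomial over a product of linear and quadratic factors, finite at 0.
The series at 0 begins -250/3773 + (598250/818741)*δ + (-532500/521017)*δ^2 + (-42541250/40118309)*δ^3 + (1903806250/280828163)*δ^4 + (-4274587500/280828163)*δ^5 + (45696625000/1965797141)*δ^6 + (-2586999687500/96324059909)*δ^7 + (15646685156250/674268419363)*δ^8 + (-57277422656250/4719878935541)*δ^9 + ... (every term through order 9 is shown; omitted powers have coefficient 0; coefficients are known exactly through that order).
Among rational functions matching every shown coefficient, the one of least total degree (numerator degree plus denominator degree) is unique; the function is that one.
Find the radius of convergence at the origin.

The radius of convergence is (1/5)*sqrt(35).

No rational of total degree below 8 reproduces all 10 coefficients; solving the [2/6] Pade equations on them gives f(δ) = (30*δ**2/7 + 38*δ/31 - 2/11)/(δ**2 + 2*δ + 7/5)**3, whose expansion matches every shown term.
Denominator factor (δ**2 + 2*δ + 7/5)^3: discriminant -8/5, complex-conjugate roots (-1) + ((1/5)*sqrt(10))*i and (-1) - ((1/5)*sqrt(10))*i; poles of order 3, moduli (1/5)*sqrt(35) and (1/5)*sqrt(35).
The radius of convergence is the smallest modulus among the singular points: (1/5)*sqrt(35).


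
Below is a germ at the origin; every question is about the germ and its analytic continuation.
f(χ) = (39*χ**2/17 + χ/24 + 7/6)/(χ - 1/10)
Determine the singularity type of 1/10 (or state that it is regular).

The point is a pole of order 1.

The denominator factor χ - 1/10 vanishes at 1/10 and appears to the power 1; the numerator there equals 24353/20400, nonzero, and no other factor vanishes.
Hence a pole whose order is the multiplicity, 1.


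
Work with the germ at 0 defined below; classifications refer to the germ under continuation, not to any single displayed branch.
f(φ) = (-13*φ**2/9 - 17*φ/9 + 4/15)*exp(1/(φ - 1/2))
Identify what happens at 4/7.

There is no denominator, hence no pole anywhere.
The essential point of exp(1/(φ - (1/2))) is 1/2, not 4/7.
So the germ continues analytically to 4/7.

The point is a regular point.


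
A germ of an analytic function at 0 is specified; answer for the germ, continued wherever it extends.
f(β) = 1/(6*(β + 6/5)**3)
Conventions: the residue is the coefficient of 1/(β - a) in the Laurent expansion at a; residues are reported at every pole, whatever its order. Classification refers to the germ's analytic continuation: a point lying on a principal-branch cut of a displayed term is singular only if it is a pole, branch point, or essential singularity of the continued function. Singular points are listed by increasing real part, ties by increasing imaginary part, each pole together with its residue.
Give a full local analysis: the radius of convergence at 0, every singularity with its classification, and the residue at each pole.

Radius of convergence at 0: 6/5.
At -6/5: a pole of order 3; residue 0.

Denominator factor (β + 6/5)^3: pole of order 3 at -6/5, modulus 6/5.
The radius of convergence is the smallest modulus among the singular points: 6/5.
At the order-3 pole -6/5 set g(β) = (β - (-6/5))^3*f(β) = 1/6.
Order-3 pole: residue = g''(a)/2; g''(-6/5) = 0, so the residue is 0.


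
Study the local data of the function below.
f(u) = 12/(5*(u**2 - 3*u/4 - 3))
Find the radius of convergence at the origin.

Denominator factor (u**2 - 3*u/4 - 3): discriminant 201/16, real irrational roots 3/8 + (1/8)*sqrt(201) and 3/8 - (1/8)*sqrt(201); poles of order 1, moduli 3/8 + (1/8)*sqrt(201) and -3/8 + (1/8)*sqrt(201).
The radius of convergence is the smallest modulus among the singular points: -3/8 + (1/8)*sqrt(201).

The radius of convergence is -3/8 + (1/8)*sqrt(201).


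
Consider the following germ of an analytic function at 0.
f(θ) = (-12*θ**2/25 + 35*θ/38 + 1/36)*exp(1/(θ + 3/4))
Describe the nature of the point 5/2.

There is no denominator, hence no pole anywhere.
The essential point of exp(1/(θ - (-3/4))) is -3/4, not 5/2.
So the germ continues analytically to 5/2.

The point is a regular point.


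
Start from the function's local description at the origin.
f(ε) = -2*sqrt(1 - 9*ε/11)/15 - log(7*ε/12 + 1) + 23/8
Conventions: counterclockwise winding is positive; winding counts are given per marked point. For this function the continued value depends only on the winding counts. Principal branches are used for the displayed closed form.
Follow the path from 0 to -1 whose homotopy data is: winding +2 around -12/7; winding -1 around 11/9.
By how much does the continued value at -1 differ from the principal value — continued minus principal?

Continued minus principal equals ((8/165)*sqrt(55)) - ((4)*pi)*i.

The rational part is single-valued and drops out of the difference; each branch term changes only by its own monodromy.
(-2/15)*sqrt(1 - ε/(11/9)): winding -1 is odd, the square root flips sign, contributing -2*(-2/15)*sqrt(1 - (-1)/(11/9)) = -2*(-2/15)*sqrt(20/11) = (8/165)*sqrt(55).
(-1)*log(1 - ε/(-12/7)): each positive loop around -12/7 adds 2*pi*i to the log, so winding +2 contributes (-1)*(2)*2*pi*i = -(4)*pi*i.
Summing the contributions at ε = -1 gives ((8/165)*sqrt(55)) - ((4)*pi)*i.


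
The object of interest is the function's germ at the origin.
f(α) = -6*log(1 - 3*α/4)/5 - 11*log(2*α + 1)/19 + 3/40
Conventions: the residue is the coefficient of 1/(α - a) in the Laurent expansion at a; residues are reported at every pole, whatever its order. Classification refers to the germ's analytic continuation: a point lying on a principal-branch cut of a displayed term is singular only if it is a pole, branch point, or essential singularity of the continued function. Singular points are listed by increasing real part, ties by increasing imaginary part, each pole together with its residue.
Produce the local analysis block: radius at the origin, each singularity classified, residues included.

Radius of convergence at 0: 1/2.
At -1/2: a logarithmic branch point.
At 4/3: a logarithmic branch point.

Branch term (-11/19)*log(1 - α/(-1/2)): its argument vanishes at α = -1/2, a logarithmic branch point, modulus 1/2.
Branch term (-6/5)*log(1 - α/(4/3)): its argument vanishes at α = 4/3, a logarithmic branch point, modulus 4/3.
The radius of convergence is the smallest modulus among the singular points: 1/2.
List the singular points by increasing real part (a conjugate pair: the negative imaginary part first).


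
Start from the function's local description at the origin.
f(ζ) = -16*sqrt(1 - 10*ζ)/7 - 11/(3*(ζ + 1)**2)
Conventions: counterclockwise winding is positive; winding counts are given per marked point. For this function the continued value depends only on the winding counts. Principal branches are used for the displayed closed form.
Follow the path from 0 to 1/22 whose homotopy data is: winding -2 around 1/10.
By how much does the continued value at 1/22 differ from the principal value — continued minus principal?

Continued minus principal equals 0.

The rational part is single-valued and drops out of the difference; each branch term changes only by its own monodromy.
(-16/7)*sqrt(1 - ζ/(1/10)): winding -2 is even, the square root returns to the same sheet, contribution 0.
Summing the contributions at ζ = 1/22 gives 0.


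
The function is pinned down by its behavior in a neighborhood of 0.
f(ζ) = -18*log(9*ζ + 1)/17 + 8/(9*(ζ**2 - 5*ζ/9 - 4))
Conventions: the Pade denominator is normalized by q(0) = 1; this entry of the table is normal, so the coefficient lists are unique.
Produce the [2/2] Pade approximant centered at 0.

The Pade approximant has numerator coefficients [-2/9, -4058644813/353093281, -32112118971/706186562]; denominator coefficients [1, 6716057707/747726948, 2227818777/166161544].

Taylor coefficients needed (expand at 0): a_0 = -2/9, a_1 = -26159/2754, a_2 = 4245595/99144, a_3 = -918272843/3569184, a_4 = 223151993347/128490624.
Write the denominator as Q(ζ) = 1 + q1*ζ + q2*ζ^2. Requiring Q*f - P = O(ζ^5) with deg P <= 2 kills the coefficients of ζ^3..ζ^4 in Q*f:
  ζ^3: a_3 + q1*a_2 + q2*a_1 = 0, i.e. -918272843/3569184 + (4245595/99144)*q1 + (-26159/2754)*q2 = 0.
  ζ^4: a_4 + q1*a_3 + q2*a_2 = 0, i.e. 223151993347/128490624 + (-918272843/3569184)*q1 + (4245595/99144)*q2 = 0.
Solving this linear system: q1 = 6716057707/747726948, q2 = 2227818777/166161544.
The numerator is Q*f truncated at degree 2: P0 = a_0 = -2/9; P1 = a_1 + q1*a_0 = -4058644813/353093281; P2 = a_2 + q1*a_1 + q2*a_0 = -32112118971/706186562.


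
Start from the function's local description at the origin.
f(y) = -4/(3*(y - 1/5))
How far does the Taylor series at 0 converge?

The radius of convergence is 1/5.

Denominator factor (y - 1/5): pole of order 1 at 1/5, modulus 1/5.
The radius of convergence is the smallest modulus among the singular points: 1/5.


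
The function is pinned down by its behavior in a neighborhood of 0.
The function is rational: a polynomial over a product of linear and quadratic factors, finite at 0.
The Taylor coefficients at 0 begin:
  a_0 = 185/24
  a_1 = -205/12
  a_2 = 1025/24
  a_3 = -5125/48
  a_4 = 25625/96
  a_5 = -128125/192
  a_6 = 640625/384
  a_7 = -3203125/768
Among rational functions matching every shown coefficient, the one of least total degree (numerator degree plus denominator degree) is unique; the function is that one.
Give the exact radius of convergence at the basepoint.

The radius of convergence is 2/5.

No rational of total degree below 2 reproduces all 8 coefficients; solving the [1/1] Pade equations on them gives f(z) = (7*z/8 + 37/12)/(z + 2/5), whose expansion matches every shown term.
Denominator factor (z + 2/5): pole of order 1 at -2/5, modulus 2/5.
The radius of convergence is the smallest modulus among the singular points: 2/5.


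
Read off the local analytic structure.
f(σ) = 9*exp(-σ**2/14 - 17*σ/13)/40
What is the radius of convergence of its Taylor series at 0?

The radius of convergence is infinite.

The factor exp(-σ**2/14 - 17*σ/13) is entire and contributes no finite singular point.
The polynomial part has no poles.
No finite singular points: the Taylor series at 0 converges everywhere.


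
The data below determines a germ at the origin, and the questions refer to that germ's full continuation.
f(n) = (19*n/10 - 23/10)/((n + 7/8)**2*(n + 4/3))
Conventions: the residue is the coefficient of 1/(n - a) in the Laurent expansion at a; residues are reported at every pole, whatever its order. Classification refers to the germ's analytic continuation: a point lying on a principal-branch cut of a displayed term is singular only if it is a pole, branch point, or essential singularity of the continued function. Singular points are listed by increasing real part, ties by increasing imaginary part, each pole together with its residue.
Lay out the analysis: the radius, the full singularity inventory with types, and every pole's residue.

Radius of convergence at 0: 7/8.
At -4/3: a pole of order 1; residue -2784/121.
At -7/8: a pole of order 2; residue 2784/121.

Denominator factor (n + 7/8)^2: pole of order 2 at -7/8, modulus 7/8.
Denominator factor (n + 4/3): pole of order 1 at -4/3, modulus 4/3.
The radius of convergence is the smallest modulus among the singular points: 7/8.
At the order-1 pole -4/3 set g(n) = (n - (-4/3))*f(n) = (19*n/10 - 23/10)/(n + 7/8)**2.
Simple pole: residue = g(a) at a = -4/3, which is -2784/121.
At the order-2 pole -7/8 set g(n) = (n - (-7/8))^2*f(n) = (19*n/10 - 23/10)/(n + 4/3).
Order-2 pole: residue = g'(a); g'(-7/8) = 2784/121, so the residue is 2784/121.
List the singular points by increasing real part (a conjugate pair: the negative imaginary part first).


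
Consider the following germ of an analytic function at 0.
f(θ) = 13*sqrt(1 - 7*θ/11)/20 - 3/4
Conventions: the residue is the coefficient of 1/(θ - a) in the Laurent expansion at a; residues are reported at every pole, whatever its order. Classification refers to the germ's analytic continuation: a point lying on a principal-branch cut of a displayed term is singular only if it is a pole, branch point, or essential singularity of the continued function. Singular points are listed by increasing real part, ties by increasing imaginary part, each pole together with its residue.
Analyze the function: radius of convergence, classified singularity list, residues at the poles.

Branch term (13/20)*sqrt(1 - θ/(11/7)): its argument vanishes at θ = 11/7, a square-root branch point, modulus 11/7.
The radius of convergence is the smallest modulus among the singular points: 11/7.

Radius of convergence at 0: 11/7.
At 11/7: an algebraic (square-root) branch point.


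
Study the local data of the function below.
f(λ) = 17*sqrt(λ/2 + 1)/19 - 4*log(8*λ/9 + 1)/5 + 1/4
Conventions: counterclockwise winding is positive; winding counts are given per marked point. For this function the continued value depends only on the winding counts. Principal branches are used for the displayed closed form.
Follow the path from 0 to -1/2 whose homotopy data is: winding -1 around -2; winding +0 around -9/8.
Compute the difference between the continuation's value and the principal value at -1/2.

Continued minus principal equals -(17/19)*sqrt(3).

The rational part is single-valued and drops out of the difference; each branch term changes only by its own monodromy.
(17/19)*sqrt(1 - λ/(-2)): winding -1 is odd, the square root flips sign, contributing -2*(17/19)*sqrt(1 - (-1/2)/(-2)) = -2*(17/19)*sqrt(3/4) = -(17/19)*sqrt(3).
(-4/5)*log(1 - λ/(-9/8)): winding 0 around -9/8, so this term returns to its principal value, contribution 0.
Summing the contributions at λ = -1/2 gives -(17/19)*sqrt(3).


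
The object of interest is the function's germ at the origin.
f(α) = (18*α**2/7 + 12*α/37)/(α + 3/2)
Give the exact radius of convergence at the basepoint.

The radius of convergence is 3/2.

Denominator factor (α + 3/2): pole of order 1 at -3/2, modulus 3/2.
The radius of convergence is the smallest modulus among the singular points: 3/2.


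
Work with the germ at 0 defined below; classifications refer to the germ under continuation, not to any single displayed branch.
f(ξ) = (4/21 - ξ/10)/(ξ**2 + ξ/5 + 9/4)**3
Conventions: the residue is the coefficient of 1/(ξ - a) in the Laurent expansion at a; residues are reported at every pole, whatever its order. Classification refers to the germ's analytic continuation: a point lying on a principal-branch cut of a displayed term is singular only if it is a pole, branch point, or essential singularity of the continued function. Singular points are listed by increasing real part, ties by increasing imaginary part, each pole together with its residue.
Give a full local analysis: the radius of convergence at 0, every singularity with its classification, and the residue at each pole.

Radius of convergence at 0: 3/2.
At (-1/10) - ((2/5)*sqrt(14))*i: a pole of order 3; residue ((52625/39337984)*sqrt(14))*i.
At (-1/10) + ((2/5)*sqrt(14))*i: a pole of order 3; residue -((52625/39337984)*sqrt(14))*i.

Denominator factor (ξ**2 + ξ/5 + 9/4)^3: discriminant -224/25, complex-conjugate roots (-1/10) + ((2/5)*sqrt(14))*i and (-1/10) - ((2/5)*sqrt(14))*i; poles of order 3, moduli 3/2 and 3/2.
The radius of convergence is the smallest modulus among the singular points: 3/2.
The factor ξ**2 + ξ/5 + 9/4 splits as (ξ - a)(ξ - a') with a = (-1/10) - ((2/5)*sqrt(14))*i, a' = (-1/10) + ((2/5)*sqrt(14))*i. At the order-3 pole a set g(ξ) = (ξ - a)^3*f(ξ) = [4/21 - ξ/10] / (ξ - a')^3.
Order-3 pole: residue = g''(a)/2; g''((-1/10) - ((2/5)*sqrt(14))*i) = ((52625/19668992)*sqrt(14))*i, so the residue is ((52625/39337984)*sqrt(14))*i.
The factor ξ**2 + ξ/5 + 9/4 splits as (ξ - a)(ξ - a') with a = (-1/10) + ((2/5)*sqrt(14))*i, a' = (-1/10) - ((2/5)*sqrt(14))*i. At the order-3 pole a set g(ξ) = (ξ - a)^3*f(ξ) = [4/21 - ξ/10] / (ξ - a')^3.
Order-3 pole: residue = g''(a)/2; g''((-1/10) + ((2/5)*sqrt(14))*i) = -((52625/19668992)*sqrt(14))*i, so the residue is -((52625/39337984)*sqrt(14))*i.
List the singular points by increasing real part (a conjugate pair: the negative imaginary part first).


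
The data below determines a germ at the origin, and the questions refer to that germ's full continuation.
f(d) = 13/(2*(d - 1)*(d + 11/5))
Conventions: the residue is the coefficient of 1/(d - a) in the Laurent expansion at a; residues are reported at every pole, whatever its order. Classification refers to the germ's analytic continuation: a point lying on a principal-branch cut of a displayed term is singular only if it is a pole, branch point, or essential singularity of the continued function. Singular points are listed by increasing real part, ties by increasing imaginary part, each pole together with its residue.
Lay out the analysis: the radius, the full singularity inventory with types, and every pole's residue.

Denominator factor (d - 1): pole of order 1 at 1, modulus 1.
Denominator factor (d + 11/5): pole of order 1 at -11/5, modulus 11/5.
The radius of convergence is the smallest modulus among the singular points: 1.
At the order-1 pole -11/5 set g(d) = (d - (-11/5))*f(d) = 13/(2*(d - 1)).
Simple pole: residue = g(a) at a = -11/5, which is -65/32.
At the order-1 pole 1 set g(d) = (d - (1))*f(d) = 13/(2*(d + 11/5)).
Simple pole: residue = g(a) at a = 1, which is 65/32.
List the singular points by increasing real part (a conjugate pair: the negative imaginary part first).

Radius of convergence at 0: 1.
At -11/5: a pole of order 1; residue -65/32.
At 1: a pole of order 1; residue 65/32.


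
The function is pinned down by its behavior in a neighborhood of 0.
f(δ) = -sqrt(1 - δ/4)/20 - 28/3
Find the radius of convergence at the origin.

Branch term (-1/20)*sqrt(1 - δ/(4)): its argument vanishes at δ = 4, a square-root branch point, modulus 4.
The radius of convergence is the smallest modulus among the singular points: 4.

The radius of convergence is 4.


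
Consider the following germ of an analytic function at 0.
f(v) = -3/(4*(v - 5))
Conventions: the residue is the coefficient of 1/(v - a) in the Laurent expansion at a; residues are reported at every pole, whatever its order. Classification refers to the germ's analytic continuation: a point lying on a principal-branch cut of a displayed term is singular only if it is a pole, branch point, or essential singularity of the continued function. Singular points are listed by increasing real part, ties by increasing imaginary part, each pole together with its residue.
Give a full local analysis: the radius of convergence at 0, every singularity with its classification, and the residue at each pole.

Radius of convergence at 0: 5.
At 5: a pole of order 1; residue -3/4.

Denominator factor (v - 5): pole of order 1 at 5, modulus 5.
The radius of convergence is the smallest modulus among the singular points: 5.
At the order-1 pole 5 set g(v) = (v - (5))*f(v) = -3/4.
Simple pole: residue = g(a) at a = 5, which is -3/4.


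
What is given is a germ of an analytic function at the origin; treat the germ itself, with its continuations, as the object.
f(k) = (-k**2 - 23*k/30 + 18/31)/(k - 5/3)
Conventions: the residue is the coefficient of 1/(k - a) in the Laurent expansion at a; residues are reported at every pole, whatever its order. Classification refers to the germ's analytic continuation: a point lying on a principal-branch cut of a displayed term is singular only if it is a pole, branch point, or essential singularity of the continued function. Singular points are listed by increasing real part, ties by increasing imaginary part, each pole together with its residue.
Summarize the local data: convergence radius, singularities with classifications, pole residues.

Denominator factor (k - 5/3): pole of order 1 at 5/3, modulus 5/3.
The radius of convergence is the smallest modulus among the singular points: 5/3.
At the order-1 pole 5/3 set g(k) = (k - (5/3))*f(k) = -k**2 - 23*k/30 + 18/31.
Simple pole: residue = g(a) at a = 5/3, which is -1939/558.

Radius of convergence at 0: 5/3.
At 5/3: a pole of order 1; residue -1939/558.


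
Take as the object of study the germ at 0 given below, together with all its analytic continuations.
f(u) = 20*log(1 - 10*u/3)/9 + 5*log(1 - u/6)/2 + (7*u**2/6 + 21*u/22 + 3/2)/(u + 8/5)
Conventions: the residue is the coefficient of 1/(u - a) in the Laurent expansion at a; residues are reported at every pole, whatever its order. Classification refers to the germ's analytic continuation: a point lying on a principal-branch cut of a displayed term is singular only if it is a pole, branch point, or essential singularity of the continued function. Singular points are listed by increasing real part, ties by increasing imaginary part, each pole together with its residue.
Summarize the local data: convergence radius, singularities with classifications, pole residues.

Radius of convergence at 0: 3/10.
At -8/5: a pole of order 1; residue 4883/1650.
At 3/10: a logarithmic branch point.
At 6: a logarithmic branch point.

Denominator factor (u + 8/5): pole of order 1 at -8/5, modulus 8/5.
Branch term (5/2)*log(1 - u/(6)): its argument vanishes at u = 6, a logarithmic branch point, modulus 6.
Branch term (20/9)*log(1 - u/(3/10)): its argument vanishes at u = 3/10, a logarithmic branch point, modulus 3/10.
The radius of convergence is the smallest modulus among the singular points: 3/10.
The branch terms are analytic at -8/5 and contribute nothing to the residue; only the rational part matters.
At the order-1 pole -8/5 set g(u) = (u - (-8/5))*(rational part) = 7*u**2/6 + 21*u/22 + 3/2.
Simple pole: residue = g(a) at a = -8/5, which is 4883/1650.
List the singular points by increasing real part (a conjugate pair: the negative imaginary part first).


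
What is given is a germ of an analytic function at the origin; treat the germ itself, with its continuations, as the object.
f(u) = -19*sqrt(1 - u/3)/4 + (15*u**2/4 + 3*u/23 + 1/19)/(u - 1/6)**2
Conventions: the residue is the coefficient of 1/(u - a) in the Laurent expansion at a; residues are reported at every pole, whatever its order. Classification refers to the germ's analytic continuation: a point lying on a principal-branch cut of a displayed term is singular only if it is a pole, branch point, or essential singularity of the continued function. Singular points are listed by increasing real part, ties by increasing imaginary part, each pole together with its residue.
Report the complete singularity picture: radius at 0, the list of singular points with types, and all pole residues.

Denominator factor (u - 1/6)^2: pole of order 2 at 1/6, modulus 1/6.
Branch term (-19/4)*sqrt(1 - u/(3)): its argument vanishes at u = 3, a square-root branch point, modulus 3.
The radius of convergence is the smallest modulus among the singular points: 1/6.
The branch term is analytic at 1/6 and contributes nothing to the residue; only the rational part matters.
At the order-2 pole 1/6 set g(u) = (u - (1/6))^2*(rational part) = 15*u**2/4 + 3*u/23 + 1/19.
Order-2 pole: residue = g'(a); g'(1/6) = 127/92, so the residue is 127/92.
List the singular points by increasing real part (a conjugate pair: the negative imaginary part first).

Radius of convergence at 0: 1/6.
At 1/6: a pole of order 2; residue 127/92.
At 3: an algebraic (square-root) branch point.


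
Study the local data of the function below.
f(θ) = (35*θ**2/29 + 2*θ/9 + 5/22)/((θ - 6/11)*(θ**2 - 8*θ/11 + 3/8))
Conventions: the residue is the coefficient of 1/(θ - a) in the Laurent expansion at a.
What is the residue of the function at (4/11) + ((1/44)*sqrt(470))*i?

The factor θ**2 - 8*θ/11 + 3/8 splits as (θ - a)(θ - a') with a = (4/11) + ((1/44)*sqrt(470))*i, a' = (4/11) - ((1/44)*sqrt(470))*i. At the order-1 pole a set g(θ) = (θ - a)*f(θ) = [(35*θ**2/29 + 2*θ/9 + 5/22)/(θ - 6/11)] / (θ - a').
Simple pole: residue = g(a) at a = (4/11) + ((1/44)*sqrt(470))*i, which is (-31553/46458) - ((72652/1819605)*sqrt(470))*i.

The residue is (-31553/46458) - ((72652/1819605)*sqrt(470))*i.


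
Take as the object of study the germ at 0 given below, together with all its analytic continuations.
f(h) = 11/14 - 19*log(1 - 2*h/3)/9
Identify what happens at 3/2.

The term (-19/9)*log(1 - h/(3/2)) has argument 1 - 3/2/(3/2) = 0 at 3/2: a logarithmic (infinitely-sheeted) branch point; the remaining terms are analytic or single-valued there.

The point is a logarithmic branch point.


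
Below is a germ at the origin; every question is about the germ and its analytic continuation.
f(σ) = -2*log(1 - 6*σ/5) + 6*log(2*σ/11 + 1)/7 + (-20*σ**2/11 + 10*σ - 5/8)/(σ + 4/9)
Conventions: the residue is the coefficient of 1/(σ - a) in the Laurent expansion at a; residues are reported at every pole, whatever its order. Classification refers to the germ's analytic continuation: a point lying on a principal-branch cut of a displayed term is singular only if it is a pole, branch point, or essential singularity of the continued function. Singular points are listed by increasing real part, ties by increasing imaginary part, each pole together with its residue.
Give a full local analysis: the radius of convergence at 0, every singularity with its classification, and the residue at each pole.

Denominator factor (σ + 4/9): pole of order 1 at -4/9, modulus 4/9.
Branch term (6/7)*log(1 - σ/(-11/2)): its argument vanishes at σ = -11/2, a logarithmic branch point, modulus 11/2.
Branch term (-2)*log(1 - σ/(5/6)): its argument vanishes at σ = 5/6, a logarithmic branch point, modulus 5/6.
The radius of convergence is the smallest modulus among the singular points: 4/9.
The branch terms are analytic at -4/9 and contribute nothing to the residue; only the rational part matters.
At the order-1 pole -4/9 set g(σ) = (σ - (-4/9))*(rational part) = -20*σ**2/11 + 10*σ - 5/8.
Simple pole: residue = g(a) at a = -4/9, which is -38695/7128.
List the singular points by increasing real part (a conjugate pair: the negative imaginary part first).

Radius of convergence at 0: 4/9.
At -11/2: a logarithmic branch point.
At -4/9: a pole of order 1; residue -38695/7128.
At 5/6: a logarithmic branch point.


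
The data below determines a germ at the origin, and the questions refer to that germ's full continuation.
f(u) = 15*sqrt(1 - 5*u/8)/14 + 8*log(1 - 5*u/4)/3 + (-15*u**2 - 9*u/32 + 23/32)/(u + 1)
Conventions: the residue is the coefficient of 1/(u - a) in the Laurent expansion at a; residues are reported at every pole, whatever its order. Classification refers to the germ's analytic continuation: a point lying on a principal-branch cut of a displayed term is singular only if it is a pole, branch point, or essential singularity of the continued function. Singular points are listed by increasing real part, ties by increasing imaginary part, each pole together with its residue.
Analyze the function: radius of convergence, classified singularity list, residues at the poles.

Denominator factor (u + 1): pole of order 1 at -1, modulus 1.
Branch term (15/14)*sqrt(1 - u/(8/5)): its argument vanishes at u = 8/5, a square-root branch point, modulus 8/5.
Branch term (8/3)*log(1 - u/(4/5)): its argument vanishes at u = 4/5, a logarithmic branch point, modulus 4/5.
The radius of convergence is the smallest modulus among the singular points: 4/5.
The branch terms are analytic at -1 and contribute nothing to the residue; only the rational part matters.
At the order-1 pole -1 set g(u) = (u - (-1))*(rational part) = -15*u**2 - 9*u/32 + 23/32.
Simple pole: residue = g(a) at a = -1, which is -14.
List the singular points by increasing real part (a conjugate pair: the negative imaginary part first).

Radius of convergence at 0: 4/5.
At -1: a pole of order 1; residue -14.
At 4/5: a logarithmic branch point.
At 8/5: an algebraic (square-root) branch point.


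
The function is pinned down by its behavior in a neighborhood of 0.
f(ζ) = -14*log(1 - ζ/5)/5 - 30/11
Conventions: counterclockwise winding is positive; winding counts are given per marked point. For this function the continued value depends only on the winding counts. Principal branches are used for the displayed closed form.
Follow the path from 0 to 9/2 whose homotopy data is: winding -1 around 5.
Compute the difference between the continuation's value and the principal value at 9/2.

The rational part is single-valued and drops out of the difference; each branch term changes only by its own monodromy.
(-14/5)*log(1 - ζ/(5)): each positive loop around 5 adds 2*pi*i to the log, so winding -1 contributes (-14/5)*(-1)*2*pi*i = (28/5)*pi*i.
Summing the contributions at ζ = 9/2 gives (28/5)*pi*i.

Continued minus principal equals (28/5)*pi*i.


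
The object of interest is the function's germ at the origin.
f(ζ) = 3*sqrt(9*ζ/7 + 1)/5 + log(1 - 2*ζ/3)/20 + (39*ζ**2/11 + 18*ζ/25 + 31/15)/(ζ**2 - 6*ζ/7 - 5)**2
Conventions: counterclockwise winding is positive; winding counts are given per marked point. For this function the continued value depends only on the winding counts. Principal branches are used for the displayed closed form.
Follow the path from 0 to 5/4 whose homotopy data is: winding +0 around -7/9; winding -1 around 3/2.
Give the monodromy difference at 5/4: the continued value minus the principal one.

Continued minus principal equals -(1/10)*pi*i.

The rational part is single-valued and drops out of the difference; each branch term changes only by its own monodromy.
(3/5)*sqrt(1 - ζ/(-7/9)): winding +0 is even, the square root returns to the same sheet, contribution 0.
(1/20)*log(1 - ζ/(3/2)): each positive loop around 3/2 adds 2*pi*i to the log, so winding -1 contributes (1/20)*(-1)*2*pi*i = -(1/10)*pi*i.
Summing the contributions at ζ = 5/4 gives -(1/10)*pi*i.


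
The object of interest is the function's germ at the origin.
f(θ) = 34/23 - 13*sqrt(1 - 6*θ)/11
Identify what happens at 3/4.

The point is a regular point.

There is no denominator, hence no pole anywhere.
Branch term sqrt(1 - θ/(1/6)): argument at 3/4 is -7/2, nonzero, so 3/4 is not its branch point (a point on a principal cut is still regular for the continued germ).
So the germ continues analytically to 3/4.


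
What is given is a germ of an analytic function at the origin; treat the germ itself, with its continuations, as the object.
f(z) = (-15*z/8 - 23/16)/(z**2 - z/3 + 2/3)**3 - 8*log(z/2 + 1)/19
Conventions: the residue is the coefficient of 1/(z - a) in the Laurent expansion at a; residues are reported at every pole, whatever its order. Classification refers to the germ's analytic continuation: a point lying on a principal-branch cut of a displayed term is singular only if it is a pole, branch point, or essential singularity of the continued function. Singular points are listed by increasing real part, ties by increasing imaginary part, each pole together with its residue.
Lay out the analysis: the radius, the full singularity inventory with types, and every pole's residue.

Denominator factor (z**2 - z/3 + 2/3)^3: discriminant -23/9, complex-conjugate roots (1/6) + ((1/6)*sqrt(23))*i and (1/6) - ((1/6)*sqrt(23))*i; poles of order 3, moduli (1/3)*sqrt(6) and (1/3)*sqrt(6).
Branch term (-8/19)*log(1 - z/(-2)): its argument vanishes at z = -2, a logarithmic branch point, modulus 2.
The radius of convergence is the smallest modulus among the singular points: (1/3)*sqrt(6).
The branch term is analytic at (1/6) - ((1/6)*sqrt(23))*i and contributes nothing to the residue; only the rational part matters.
The factor z**2 - z/3 + 2/3 splits as (z - a)(z - a') with a = (1/6) - ((1/6)*sqrt(23))*i, a' = (1/6) + ((1/6)*sqrt(23))*i. At the order-3 pole a set g(z) = (z - a)^3*(rational part) = [-15*z/8 - 23/16] / (z - a')^3.
Order-3 pole: residue = g''(a)/2; g''((1/6) - ((1/6)*sqrt(23))*i) = -((5103/12167)*sqrt(23))*i, so the residue is -((5103/24334)*sqrt(23))*i.
The branch term is analytic at (1/6) + ((1/6)*sqrt(23))*i and contributes nothing to the residue; only the rational part matters.
The factor z**2 - z/3 + 2/3 splits as (z - a)(z - a') with a = (1/6) + ((1/6)*sqrt(23))*i, a' = (1/6) - ((1/6)*sqrt(23))*i. At the order-3 pole a set g(z) = (z - a)^3*(rational part) = [-15*z/8 - 23/16] / (z - a')^3.
Order-3 pole: residue = g''(a)/2; g''((1/6) + ((1/6)*sqrt(23))*i) = ((5103/12167)*sqrt(23))*i, so the residue is ((5103/24334)*sqrt(23))*i.
List the singular points by increasing real part (a conjugate pair: the negative imaginary part first).

Radius of convergence at 0: (1/3)*sqrt(6).
At -2: a logarithmic branch point.
At (1/6) - ((1/6)*sqrt(23))*i: a pole of order 3; residue -((5103/24334)*sqrt(23))*i.
At (1/6) + ((1/6)*sqrt(23))*i: a pole of order 3; residue ((5103/24334)*sqrt(23))*i.


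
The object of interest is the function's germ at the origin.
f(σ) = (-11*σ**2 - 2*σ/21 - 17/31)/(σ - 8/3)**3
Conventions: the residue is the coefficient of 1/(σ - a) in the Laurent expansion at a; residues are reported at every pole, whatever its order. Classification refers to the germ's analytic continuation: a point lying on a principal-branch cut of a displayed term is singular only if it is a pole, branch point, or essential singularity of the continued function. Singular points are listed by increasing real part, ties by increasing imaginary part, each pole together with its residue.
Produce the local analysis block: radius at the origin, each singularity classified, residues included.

Radius of convergence at 0: 8/3.
At 8/3: a pole of order 3; residue -11.

Denominator factor (σ - 8/3)^3: pole of order 3 at 8/3, modulus 8/3.
The radius of convergence is the smallest modulus among the singular points: 8/3.
At the order-3 pole 8/3 set g(σ) = (σ - (8/3))^3*f(σ) = -11*σ**2 - 2*σ/21 - 17/31.
Order-3 pole: residue = g''(a)/2; g''(8/3) = -22, so the residue is -11.
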